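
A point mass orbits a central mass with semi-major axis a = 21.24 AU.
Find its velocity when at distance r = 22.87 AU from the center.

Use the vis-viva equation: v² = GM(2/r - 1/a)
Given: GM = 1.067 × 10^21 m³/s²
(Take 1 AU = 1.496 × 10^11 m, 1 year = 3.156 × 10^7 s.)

Convert to SI: a = 21.24 AU = 3.1775e+12 m; r = 22.87 AU = 3.42135e+12 m.
Vis-viva: v = √(GM · (2/r − 1/a)).
2/r − 1/a = 2/3.42135e+12 − 1/3.1775e+12 = 2.69852e-13 m⁻¹.
v = √(1.067e+21 · 2.69852e-13) m/s ≈ 1.697e+04 m/s = 3.58 AU/year.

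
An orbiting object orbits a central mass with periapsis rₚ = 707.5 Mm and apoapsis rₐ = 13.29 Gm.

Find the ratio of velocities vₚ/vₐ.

Convert to SI: rₚ = 707.5 Mm = 7.075e+08 m; rₐ = 13.29 Gm = 1.329e+10 m.
Conservation of angular momentum gives rₚvₚ = rₐvₐ, so vₚ/vₐ = rₐ/rₚ.
vₚ/vₐ = 1.329e+10 / 7.075e+08 ≈ 18.78.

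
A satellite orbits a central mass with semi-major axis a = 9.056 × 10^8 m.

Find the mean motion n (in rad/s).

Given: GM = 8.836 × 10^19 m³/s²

n = √(GM / a³).
n = √(8.836e+19 / (9.056e+08)³) rad/s ≈ 0.0003449 rad/s.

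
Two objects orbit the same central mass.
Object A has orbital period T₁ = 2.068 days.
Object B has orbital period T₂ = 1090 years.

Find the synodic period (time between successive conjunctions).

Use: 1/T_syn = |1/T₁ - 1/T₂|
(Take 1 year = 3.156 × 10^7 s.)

Convert to SI: T₁ = 2.068 days = 178675 s; T₂ = 1090 years = 3.44004e+10 s.
T_syn = |T₁ · T₂ / (T₁ − T₂)|.
T_syn = |178675 · 3.44004e+10 / (178675 − 3.44004e+10)| s ≈ 1.787e+05 s = 2.068 days.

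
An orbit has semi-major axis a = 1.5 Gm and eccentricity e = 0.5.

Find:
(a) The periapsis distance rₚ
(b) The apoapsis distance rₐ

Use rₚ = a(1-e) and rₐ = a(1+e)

Convert to SI: a = 1.5 Gm = 1.5e+09 m.
(a) rₚ = a(1 − e) = 1.5e+09 · (1 − 0.5) = 1.5e+09 · 0.5 ≈ 7.5e+08 m = 750 Mm.
(b) rₐ = a(1 + e) = 1.5e+09 · (1 + 0.5) = 1.5e+09 · 1.5 ≈ 2.25e+09 m = 2.25 Gm.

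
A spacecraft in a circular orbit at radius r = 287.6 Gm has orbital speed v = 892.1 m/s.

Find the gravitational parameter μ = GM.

Convert to SI: r = 287.6 Gm = 2.876e+11 m.
For a circular orbit v² = GM/r, so GM = v² · r.
GM = (892.1)² · 2.876e+11 m³/s² ≈ 2.289e+17 m³/s² = 2.289 × 10^17 m³/s².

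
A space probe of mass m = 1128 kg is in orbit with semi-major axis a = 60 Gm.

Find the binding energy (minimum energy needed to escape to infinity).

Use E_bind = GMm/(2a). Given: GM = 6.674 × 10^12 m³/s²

Convert to SI: a = 60 Gm = 6e+10 m.
Total orbital energy is E = −GMm/(2a); binding energy is E_bind = −E = GMm/(2a).
E_bind = 6.674e+12 · 1128 / (2 · 6e+10) J ≈ 6.274e+04 J = 62.74 kJ.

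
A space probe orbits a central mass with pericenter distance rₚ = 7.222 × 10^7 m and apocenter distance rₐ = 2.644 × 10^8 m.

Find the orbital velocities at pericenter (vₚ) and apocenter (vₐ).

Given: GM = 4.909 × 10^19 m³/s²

Use the vis-viva equation v² = GM(2/r − 1/a) with a = (rₚ + rₐ)/2 = (7.222e+07 + 2.644e+08)/2 = 1.6831e+08 m.
vₚ = √(GM · (2/rₚ − 1/a)) = √(4.909e+19 · (2/7.222e+07 − 1/1.6831e+08)) m/s ≈ 1.033e+06 m/s = 1033 km/s.
vₐ = √(GM · (2/rₐ − 1/a)) = √(4.909e+19 · (2/2.644e+08 − 1/1.6831e+08)) m/s ≈ 2.823e+05 m/s = 282.3 km/s.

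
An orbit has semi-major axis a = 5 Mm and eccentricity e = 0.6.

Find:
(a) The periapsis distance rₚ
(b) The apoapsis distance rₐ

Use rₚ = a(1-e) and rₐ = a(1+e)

Convert to SI: a = 5 Mm = 5e+06 m.
(a) rₚ = a(1 − e) = 5e+06 · (1 − 0.6) = 5e+06 · 0.4 ≈ 2e+06 m = 2 Mm.
(b) rₐ = a(1 + e) = 5e+06 · (1 + 0.6) = 5e+06 · 1.6 ≈ 8e+06 m = 8 Mm.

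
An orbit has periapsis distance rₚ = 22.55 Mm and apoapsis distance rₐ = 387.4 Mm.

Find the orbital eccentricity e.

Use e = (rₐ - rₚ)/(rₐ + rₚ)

Convert to SI: rₚ = 22.55 Mm = 2.255e+07 m; rₐ = 387.4 Mm = 3.874e+08 m.
e = (rₐ − rₚ) / (rₐ + rₚ).
e = (3.874e+08 − 2.255e+07) / (3.874e+08 + 2.255e+07) = 3.6485e+08 / 4.0995e+08 ≈ 0.89.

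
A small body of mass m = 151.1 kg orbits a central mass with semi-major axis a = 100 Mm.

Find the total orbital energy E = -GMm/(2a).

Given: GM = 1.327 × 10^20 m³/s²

Convert to SI: a = 100 Mm = 1e+08 m.
E = −GMm / (2a).
E = −1.327e+20 · 151.1 / (2 · 1e+08) J ≈ -1.003e+14 J = -100.3 TJ.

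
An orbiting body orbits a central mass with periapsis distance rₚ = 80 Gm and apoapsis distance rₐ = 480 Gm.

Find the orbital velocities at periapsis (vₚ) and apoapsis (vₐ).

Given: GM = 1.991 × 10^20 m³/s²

Convert to SI: rₚ = 80 Gm = 8e+10 m; rₐ = 480 Gm = 4.8e+11 m.
Use the vis-viva equation v² = GM(2/r − 1/a) with a = (rₚ + rₐ)/2 = (8e+10 + 4.8e+11)/2 = 2.8e+11 m.
vₚ = √(GM · (2/rₚ − 1/a)) = √(1.991e+20 · (2/8e+10 − 1/2.8e+11)) m/s ≈ 6.532e+04 m/s = 65.32 km/s.
vₐ = √(GM · (2/rₐ − 1/a)) = √(1.991e+20 · (2/4.8e+11 − 1/2.8e+11)) m/s ≈ 1.089e+04 m/s = 10.89 km/s.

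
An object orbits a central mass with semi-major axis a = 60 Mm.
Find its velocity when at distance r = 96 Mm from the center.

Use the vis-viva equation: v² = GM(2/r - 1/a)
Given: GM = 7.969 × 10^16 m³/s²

Convert to SI: a = 60 Mm = 6e+07 m; r = 96 Mm = 9.6e+07 m.
Vis-viva: v = √(GM · (2/r − 1/a)).
2/r − 1/a = 2/9.6e+07 − 1/6e+07 = 4.16667e-09 m⁻¹.
v = √(7.969e+16 · 4.16667e-09) m/s ≈ 1.822e+04 m/s = 18.22 km/s.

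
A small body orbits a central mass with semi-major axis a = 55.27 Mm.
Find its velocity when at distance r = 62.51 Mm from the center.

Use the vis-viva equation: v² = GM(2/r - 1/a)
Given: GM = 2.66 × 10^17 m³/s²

Convert to SI: a = 55.27 Mm = 5.527e+07 m; r = 62.51 Mm = 6.251e+07 m.
Vis-viva: v = √(GM · (2/r − 1/a)).
2/r − 1/a = 2/6.251e+07 − 1/5.527e+07 = 1.39019e-08 m⁻¹.
v = √(2.66e+17 · 1.39019e-08) m/s ≈ 6.081e+04 m/s = 60.81 km/s.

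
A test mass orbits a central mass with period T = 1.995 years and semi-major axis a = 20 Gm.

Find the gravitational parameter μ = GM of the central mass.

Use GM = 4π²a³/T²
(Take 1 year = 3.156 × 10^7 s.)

Convert to SI: T = 1.995 years = 6.29622e+07 s; a = 20 Gm = 2e+10 m.
GM = 4π² · a³ / T².
GM = 4π² · (2e+10)³ / (6.29622e+07)² m³/s² ≈ 7.967e+16 m³/s² = 7.967 × 10^16 m³/s².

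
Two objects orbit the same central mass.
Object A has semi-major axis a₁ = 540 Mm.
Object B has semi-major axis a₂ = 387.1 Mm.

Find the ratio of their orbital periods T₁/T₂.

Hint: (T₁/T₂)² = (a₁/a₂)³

Convert to SI: a₁ = 540 Mm = 5.4e+08 m; a₂ = 387.1 Mm = 3.871e+08 m.
From Kepler's third law, (T₁/T₂)² = (a₁/a₂)³, so T₁/T₂ = (a₁/a₂)^(3/2).
a₁/a₂ = 5.4e+08 / 3.871e+08 = 1.39499.
T₁/T₂ = (1.39499)^(3/2) ≈ 1.648.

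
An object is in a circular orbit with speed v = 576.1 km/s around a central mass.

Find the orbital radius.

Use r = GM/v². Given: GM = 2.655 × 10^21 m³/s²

Convert to SI: v = 576.1 km/s = 576100 m/s.
For a circular orbit, v² = GM / r, so r = GM / v².
r = 2.655e+21 / (576100)² m ≈ 8e+09 m = 8 Gm.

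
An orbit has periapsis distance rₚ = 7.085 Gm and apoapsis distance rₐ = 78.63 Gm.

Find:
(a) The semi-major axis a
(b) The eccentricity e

Convert to SI: rₚ = 7.085 Gm = 7.085e+09 m; rₐ = 78.63 Gm = 7.863e+10 m.
(a) a = (rₚ + rₐ) / 2 = (7.085e+09 + 7.863e+10) / 2 ≈ 4.286e+10 m = 42.86 Gm.
(b) e = (rₐ − rₚ) / (rₐ + rₚ) = (7.863e+10 − 7.085e+09) / (7.863e+10 + 7.085e+09) ≈ 0.8347.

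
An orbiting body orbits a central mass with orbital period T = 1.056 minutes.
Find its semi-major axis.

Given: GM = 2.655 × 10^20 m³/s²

Convert to SI: T = 1.056 minutes = 63.36 s.
Invert Kepler's third law: a = (GM · T² / (4π²))^(1/3).
Substituting T = 63.36 s and GM = 2.655e+20 m³/s²:
a = (2.655e+20 · (63.36)² / (4π²))^(1/3) m
a ≈ 3e+07 m = 30 Mm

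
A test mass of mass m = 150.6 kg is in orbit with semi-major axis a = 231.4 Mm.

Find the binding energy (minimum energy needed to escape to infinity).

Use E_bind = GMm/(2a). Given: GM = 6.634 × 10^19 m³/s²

Convert to SI: a = 231.4 Mm = 2.314e+08 m.
Total orbital energy is E = −GMm/(2a); binding energy is E_bind = −E = GMm/(2a).
E_bind = 6.634e+19 · 150.6 / (2 · 2.314e+08) J ≈ 2.159e+13 J = 21.59 TJ.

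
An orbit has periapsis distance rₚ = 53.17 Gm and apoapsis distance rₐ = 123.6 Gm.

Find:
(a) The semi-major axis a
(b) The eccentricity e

Convert to SI: rₚ = 53.17 Gm = 5.317e+10 m; rₐ = 123.6 Gm = 1.236e+11 m.
(a) a = (rₚ + rₐ) / 2 = (5.317e+10 + 1.236e+11) / 2 ≈ 8.838e+10 m = 88.39 Gm.
(b) e = (rₐ − rₚ) / (rₐ + rₚ) = (1.236e+11 − 5.317e+10) / (1.236e+11 + 5.317e+10) ≈ 0.3984.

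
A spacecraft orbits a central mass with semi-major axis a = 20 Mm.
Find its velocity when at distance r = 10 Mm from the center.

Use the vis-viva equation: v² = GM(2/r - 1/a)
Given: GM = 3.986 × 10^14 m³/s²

Convert to SI: a = 20 Mm = 2e+07 m; r = 10 Mm = 1e+07 m.
Vis-viva: v = √(GM · (2/r − 1/a)).
2/r − 1/a = 2/1e+07 − 1/2e+07 = 1.5e-07 m⁻¹.
v = √(3.986e+14 · 1.5e-07) m/s ≈ 7732 m/s = 7.732 km/s.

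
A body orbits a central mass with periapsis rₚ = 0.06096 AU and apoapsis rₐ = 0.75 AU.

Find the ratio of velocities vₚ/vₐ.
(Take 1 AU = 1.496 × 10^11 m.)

Convert to SI: rₚ = 0.06096 AU = 9.11962e+09 m; rₐ = 0.75 AU = 1.122e+11 m.
Conservation of angular momentum gives rₚvₚ = rₐvₐ, so vₚ/vₐ = rₐ/rₚ.
vₚ/vₐ = 1.122e+11 / 9.11962e+09 ≈ 12.3.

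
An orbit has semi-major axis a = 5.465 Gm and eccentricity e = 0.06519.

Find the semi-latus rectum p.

Convert to SI: a = 5.465 Gm = 5.465e+09 m.
p = a (1 − e²).
p = 5.465e+09 · (1 − (0.06519)²) = 5.465e+09 · 0.99575 ≈ 5.442e+09 m = 5.442 Gm.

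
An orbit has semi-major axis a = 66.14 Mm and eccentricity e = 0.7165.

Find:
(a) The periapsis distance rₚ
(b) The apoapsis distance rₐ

Convert to SI: a = 66.14 Mm = 6.614e+07 m.
(a) rₚ = a(1 − e) = 6.614e+07 · (1 − 0.7165) = 6.614e+07 · 0.2835 ≈ 1.875e+07 m = 18.75 Mm.
(b) rₐ = a(1 + e) = 6.614e+07 · (1 + 0.7165) = 6.614e+07 · 1.7165 ≈ 1.135e+08 m = 113.5 Mm.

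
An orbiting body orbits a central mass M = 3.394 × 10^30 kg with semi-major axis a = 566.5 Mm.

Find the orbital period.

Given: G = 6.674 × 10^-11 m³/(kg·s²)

Convert to SI: a = 566.5 Mm = 5.665e+08 m.
GM = G · M = 6.674e-11 · 3.394e+30 = 2.26516e+20 m³/s².
Kepler's third law: T = 2π √(a³ / GM).
Substituting a = 5.665e+08 m and GM = 2.26516e+20 m³/s²:
T = 2π √((5.665e+08)³ / 2.26516e+20) s
T ≈ 5629 s = 1.564 hours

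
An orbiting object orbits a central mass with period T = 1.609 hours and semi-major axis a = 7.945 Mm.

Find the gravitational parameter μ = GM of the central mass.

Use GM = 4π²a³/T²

Convert to SI: T = 1.609 hours = 5792.4 s; a = 7.945 Mm = 7.945e+06 m.
GM = 4π² · a³ / T².
GM = 4π² · (7.945e+06)³ / (5792.4)² m³/s² ≈ 5.901e+14 m³/s² = 5.901 × 10^14 m³/s².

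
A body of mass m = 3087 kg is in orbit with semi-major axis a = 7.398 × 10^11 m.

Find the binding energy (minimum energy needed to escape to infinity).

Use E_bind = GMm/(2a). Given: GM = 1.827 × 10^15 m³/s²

Total orbital energy is E = −GMm/(2a); binding energy is E_bind = −E = GMm/(2a).
E_bind = 1.827e+15 · 3087 / (2 · 7.398e+11) J ≈ 3.812e+06 J = 3.812 MJ.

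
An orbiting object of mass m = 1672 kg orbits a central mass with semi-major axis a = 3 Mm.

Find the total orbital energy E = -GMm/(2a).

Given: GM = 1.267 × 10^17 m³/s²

Convert to SI: a = 3 Mm = 3e+06 m.
E = −GMm / (2a).
E = −1.267e+17 · 1672 / (2 · 3e+06) J ≈ -3.531e+13 J = -35.31 TJ.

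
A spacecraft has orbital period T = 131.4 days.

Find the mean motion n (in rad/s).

Convert to SI: T = 131.4 days = 1.1353e+07 s.
n = 2π / T.
n = 2π / 1.1353e+07 s ≈ 5.534e-07 rad/s.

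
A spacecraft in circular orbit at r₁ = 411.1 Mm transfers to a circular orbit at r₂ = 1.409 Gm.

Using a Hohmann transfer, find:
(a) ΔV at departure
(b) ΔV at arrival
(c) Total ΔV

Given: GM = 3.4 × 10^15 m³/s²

Convert to SI: r₁ = 411.1 Mm = 4.111e+08 m; r₂ = 1.409 Gm = 1.409e+09 m.
Transfer semi-major axis: a_t = (r₁ + r₂)/2 = (4.111e+08 + 1.409e+09)/2 = 9.1005e+08 m.
Circular speeds: v₁ = √(GM/r₁) = 2875.85 m/s, v₂ = √(GM/r₂) = 1553.4 m/s.
Transfer speeds (vis-viva v² = GM(2/r − 1/a_t)): v₁ᵗ = 3578.4 m/s, v₂ᵗ = 1044.06 m/s.
(a) ΔV₁ = |v₁ᵗ − v₁| ≈ 702.6 m/s = 702.6 m/s.
(b) ΔV₂ = |v₂ − v₂ᵗ| ≈ 509.3 m/s = 509.3 m/s.
(c) ΔV_total = ΔV₁ + ΔV₂ ≈ 1212 m/s = 1.212 km/s.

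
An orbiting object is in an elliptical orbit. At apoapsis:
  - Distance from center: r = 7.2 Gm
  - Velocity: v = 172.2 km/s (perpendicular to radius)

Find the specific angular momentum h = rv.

Convert to SI: r = 7.2 Gm = 7.2e+09 m; v = 172.2 km/s = 172200 m/s.
With v perpendicular to r, h = r · v.
h = 7.2e+09 · 172200 m²/s ≈ 1.24e+15 m²/s.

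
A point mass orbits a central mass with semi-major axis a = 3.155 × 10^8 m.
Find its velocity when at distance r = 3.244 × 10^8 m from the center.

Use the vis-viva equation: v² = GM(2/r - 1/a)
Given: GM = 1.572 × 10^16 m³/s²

Vis-viva: v = √(GM · (2/r − 1/a)).
2/r − 1/a = 2/3.244e+08 − 1/3.155e+08 = 2.99566e-09 m⁻¹.
v = √(1.572e+16 · 2.99566e-09) m/s ≈ 6862 m/s = 6.862 km/s.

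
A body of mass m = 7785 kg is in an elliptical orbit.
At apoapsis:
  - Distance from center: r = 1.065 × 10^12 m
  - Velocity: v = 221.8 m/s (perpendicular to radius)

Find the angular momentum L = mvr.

Since v is perpendicular to r, L = m · v · r.
L = 7785 · 221.8 · 1.065e+12 kg·m²/s ≈ 1.839e+18 kg·m²/s.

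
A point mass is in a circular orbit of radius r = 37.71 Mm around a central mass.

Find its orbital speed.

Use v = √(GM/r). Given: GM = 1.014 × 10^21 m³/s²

Convert to SI: r = 37.71 Mm = 3.771e+07 m.
For a circular orbit, gravity supplies the centripetal force, so v = √(GM / r).
v = √(1.014e+21 / 3.771e+07) m/s ≈ 5.186e+06 m/s = 5186 km/s.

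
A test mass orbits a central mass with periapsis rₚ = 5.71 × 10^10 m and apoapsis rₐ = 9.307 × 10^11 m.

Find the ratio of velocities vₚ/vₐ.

Conservation of angular momentum gives rₚvₚ = rₐvₐ, so vₚ/vₐ = rₐ/rₚ.
vₚ/vₐ = 9.307e+11 / 5.71e+10 ≈ 16.3.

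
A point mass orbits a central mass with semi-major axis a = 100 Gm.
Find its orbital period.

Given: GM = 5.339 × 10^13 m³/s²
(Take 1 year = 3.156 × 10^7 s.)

Convert to SI: a = 100 Gm = 1e+11 m.
Kepler's third law: T = 2π √(a³ / GM).
Substituting a = 1e+11 m and GM = 5.339e+13 m³/s²:
T = 2π √((1e+11)³ / 5.339e+13) s
T ≈ 2.719e+10 s = 861.6 years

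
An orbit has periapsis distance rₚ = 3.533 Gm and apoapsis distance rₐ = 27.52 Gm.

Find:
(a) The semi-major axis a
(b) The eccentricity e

Convert to SI: rₚ = 3.533 Gm = 3.533e+09 m; rₐ = 27.52 Gm = 2.752e+10 m.
(a) a = (rₚ + rₐ) / 2 = (3.533e+09 + 2.752e+10) / 2 ≈ 1.553e+10 m = 15.53 Gm.
(b) e = (rₐ − rₚ) / (rₐ + rₚ) = (2.752e+10 − 3.533e+09) / (2.752e+10 + 3.533e+09) ≈ 0.7725.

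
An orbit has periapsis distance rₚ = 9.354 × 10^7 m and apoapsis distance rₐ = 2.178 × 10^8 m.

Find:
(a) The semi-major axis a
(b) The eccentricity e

(a) a = (rₚ + rₐ) / 2 = (9.354e+07 + 2.178e+08) / 2 ≈ 1.557e+08 m = 1.557 × 10^8 m.
(b) e = (rₐ − rₚ) / (rₐ + rₚ) = (2.178e+08 − 9.354e+07) / (2.178e+08 + 9.354e+07) ≈ 0.3991.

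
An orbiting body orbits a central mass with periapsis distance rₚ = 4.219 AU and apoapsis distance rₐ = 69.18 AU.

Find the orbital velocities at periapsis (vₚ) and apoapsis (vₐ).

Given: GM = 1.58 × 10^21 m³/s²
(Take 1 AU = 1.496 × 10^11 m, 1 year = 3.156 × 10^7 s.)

Convert to SI: rₚ = 4.219 AU = 6.31162e+11 m; rₐ = 69.18 AU = 1.03493e+13 m.
Use the vis-viva equation v² = GM(2/r − 1/a) with a = (rₚ + rₐ)/2 = (6.31162e+11 + 1.03493e+13)/2 = 5.49025e+12 m.
vₚ = √(GM · (2/rₚ − 1/a)) = √(1.58e+21 · (2/6.31162e+11 − 1/5.49025e+12)) m/s ≈ 6.869e+04 m/s = 14.49 AU/year.
vₐ = √(GM · (2/rₐ − 1/a)) = √(1.58e+21 · (2/1.03493e+13 − 1/5.49025e+12)) m/s ≈ 4189 m/s = 0.8838 AU/year.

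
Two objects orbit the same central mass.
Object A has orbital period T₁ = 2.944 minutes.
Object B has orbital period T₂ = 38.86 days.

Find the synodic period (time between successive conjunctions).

Convert to SI: T₁ = 2.944 minutes = 176.64 s; T₂ = 38.86 days = 3.3575e+06 s.
T_syn = |T₁ · T₂ / (T₁ − T₂)|.
T_syn = |176.64 · 3.3575e+06 / (176.64 − 3.3575e+06)| s ≈ 176.6 s = 2.944 minutes.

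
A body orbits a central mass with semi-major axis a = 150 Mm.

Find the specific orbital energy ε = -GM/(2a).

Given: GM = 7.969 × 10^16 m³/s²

Convert to SI: a = 150 Mm = 1.5e+08 m.
ε = −GM / (2a).
ε = −7.969e+16 / (2 · 1.5e+08) J/kg ≈ -2.656e+08 J/kg = -265.6 MJ/kg.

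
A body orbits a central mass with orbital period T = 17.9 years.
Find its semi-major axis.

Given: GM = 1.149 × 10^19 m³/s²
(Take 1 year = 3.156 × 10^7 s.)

Convert to SI: T = 17.9 years = 5.64924e+08 s.
Invert Kepler's third law: a = (GM · T² / (4π²))^(1/3).
Substituting T = 5.64924e+08 s and GM = 1.149e+19 m³/s²:
a = (1.149e+19 · (5.64924e+08)² / (4π²))^(1/3) m
a ≈ 4.529e+11 m = 452.9 Gm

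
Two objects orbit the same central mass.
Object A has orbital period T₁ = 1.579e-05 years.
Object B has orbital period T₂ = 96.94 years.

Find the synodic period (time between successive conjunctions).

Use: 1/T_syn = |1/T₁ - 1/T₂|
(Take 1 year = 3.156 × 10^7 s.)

Convert to SI: T₁ = 1.579e-05 years = 498.332 s; T₂ = 96.94 years = 3.05943e+09 s.
T_syn = |T₁ · T₂ / (T₁ − T₂)|.
T_syn = |498.332 · 3.05943e+09 / (498.332 − 3.05943e+09)| s ≈ 498.3 s = 1.579e-05 years.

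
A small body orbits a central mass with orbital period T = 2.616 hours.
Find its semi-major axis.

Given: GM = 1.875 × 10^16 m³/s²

Convert to SI: T = 2.616 hours = 9417.6 s.
Invert Kepler's third law: a = (GM · T² / (4π²))^(1/3).
Substituting T = 9417.6 s and GM = 1.875e+16 m³/s²:
a = (1.875e+16 · (9417.6)² / (4π²))^(1/3) m
a ≈ 3.479e+07 m = 3.479 × 10^7 m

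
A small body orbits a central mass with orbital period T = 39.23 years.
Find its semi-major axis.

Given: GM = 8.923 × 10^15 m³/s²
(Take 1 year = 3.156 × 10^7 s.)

Convert to SI: T = 39.23 years = 1.2381e+09 s.
Invert Kepler's third law: a = (GM · T² / (4π²))^(1/3).
Substituting T = 1.2381e+09 s and GM = 8.923e+15 m³/s²:
a = (8.923e+15 · (1.2381e+09)² / (4π²))^(1/3) m
a ≈ 7.024e+10 m = 7.024 × 10^10 m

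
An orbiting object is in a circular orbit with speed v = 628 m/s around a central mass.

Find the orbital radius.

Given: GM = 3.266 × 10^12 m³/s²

For a circular orbit, v² = GM / r, so r = GM / v².
r = 3.266e+12 / (628)² m ≈ 8.281e+06 m = 8.281 Mm.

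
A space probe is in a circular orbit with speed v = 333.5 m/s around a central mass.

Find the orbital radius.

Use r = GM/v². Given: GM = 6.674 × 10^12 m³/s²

For a circular orbit, v² = GM / r, so r = GM / v².
r = 6.674e+12 / (333.5)² m ≈ 6.001e+07 m = 60.01 Mm.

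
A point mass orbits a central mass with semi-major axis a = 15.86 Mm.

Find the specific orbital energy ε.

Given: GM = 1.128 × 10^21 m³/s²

Convert to SI: a = 15.86 Mm = 1.586e+07 m.
ε = −GM / (2a).
ε = −1.128e+21 / (2 · 1.586e+07) J/kg ≈ -3.556e+13 J/kg = -3.556e+04 GJ/kg.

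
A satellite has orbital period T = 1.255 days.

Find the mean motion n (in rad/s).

Convert to SI: T = 1.255 days = 108432 s.
n = 2π / T.
n = 2π / 108432 s ≈ 5.795e-05 rad/s.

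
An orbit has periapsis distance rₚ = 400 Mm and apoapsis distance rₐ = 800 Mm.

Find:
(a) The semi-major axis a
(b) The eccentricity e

Convert to SI: rₚ = 400 Mm = 4e+08 m; rₐ = 800 Mm = 8e+08 m.
(a) a = (rₚ + rₐ) / 2 = (4e+08 + 8e+08) / 2 ≈ 6e+08 m = 600 Mm.
(b) e = (rₐ − rₚ) / (rₐ + rₚ) = (8e+08 − 4e+08) / (8e+08 + 4e+08) ≈ 0.3333.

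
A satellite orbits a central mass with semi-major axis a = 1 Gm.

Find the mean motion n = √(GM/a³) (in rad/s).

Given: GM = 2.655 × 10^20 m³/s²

Convert to SI: a = 1 Gm = 1e+09 m.
n = √(GM / a³).
n = √(2.655e+20 / (1e+09)³) rad/s ≈ 0.0005153 rad/s.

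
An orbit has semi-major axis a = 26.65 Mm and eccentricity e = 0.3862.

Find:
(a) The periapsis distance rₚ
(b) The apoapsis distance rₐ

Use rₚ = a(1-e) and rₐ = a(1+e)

Convert to SI: a = 26.65 Mm = 2.665e+07 m.
(a) rₚ = a(1 − e) = 2.665e+07 · (1 − 0.3862) = 2.665e+07 · 0.6138 ≈ 1.636e+07 m = 16.36 Mm.
(b) rₐ = a(1 + e) = 2.665e+07 · (1 + 0.3862) = 2.665e+07 · 1.3862 ≈ 3.694e+07 m = 36.94 Mm.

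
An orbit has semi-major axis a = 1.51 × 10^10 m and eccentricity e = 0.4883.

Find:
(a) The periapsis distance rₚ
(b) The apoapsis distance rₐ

(a) rₚ = a(1 − e) = 1.51e+10 · (1 − 0.4883) = 1.51e+10 · 0.5117 ≈ 7.727e+09 m = 7.727 × 10^9 m.
(b) rₐ = a(1 + e) = 1.51e+10 · (1 + 0.4883) = 1.51e+10 · 1.4883 ≈ 2.247e+10 m = 2.247 × 10^10 m.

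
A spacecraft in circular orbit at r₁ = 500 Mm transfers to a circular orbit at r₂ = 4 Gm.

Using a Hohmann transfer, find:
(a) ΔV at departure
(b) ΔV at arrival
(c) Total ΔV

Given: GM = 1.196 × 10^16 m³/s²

Convert to SI: r₁ = 500 Mm = 5e+08 m; r₂ = 4 Gm = 4e+09 m.
Transfer semi-major axis: a_t = (r₁ + r₂)/2 = (5e+08 + 4e+09)/2 = 2.25e+09 m.
Circular speeds: v₁ = √(GM/r₁) = 4890.81 m/s, v₂ = √(GM/r₂) = 1729.16 m/s.
Transfer speeds (vis-viva v² = GM(2/r − 1/a_t)): v₁ᵗ = 6521.08 m/s, v₂ᵗ = 815.135 m/s.
(a) ΔV₁ = |v₁ᵗ − v₁| ≈ 1630 m/s = 1.63 km/s.
(b) ΔV₂ = |v₂ − v₂ᵗ| ≈ 914 m/s = 914 m/s.
(c) ΔV_total = ΔV₁ + ΔV₂ ≈ 2544 m/s = 2.544 km/s.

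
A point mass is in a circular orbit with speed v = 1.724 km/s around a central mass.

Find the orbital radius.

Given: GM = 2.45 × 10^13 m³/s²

Convert to SI: v = 1.724 km/s = 1724 m/s.
For a circular orbit, v² = GM / r, so r = GM / v².
r = 2.45e+13 / (1724)² m ≈ 8.243e+06 m = 8.243 × 10^6 m.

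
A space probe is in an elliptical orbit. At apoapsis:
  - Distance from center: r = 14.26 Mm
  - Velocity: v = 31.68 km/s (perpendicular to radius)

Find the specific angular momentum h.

Convert to SI: r = 14.26 Mm = 1.426e+07 m; v = 31.68 km/s = 31680 m/s.
With v perpendicular to r, h = r · v.
h = 1.426e+07 · 31680 m²/s ≈ 4.518e+11 m²/s.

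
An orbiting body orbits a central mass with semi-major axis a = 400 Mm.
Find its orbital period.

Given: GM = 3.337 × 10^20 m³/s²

Convert to SI: a = 400 Mm = 4e+08 m.
Kepler's third law: T = 2π √(a³ / GM).
Substituting a = 4e+08 m and GM = 3.337e+20 m³/s²:
T = 2π √((4e+08)³ / 3.337e+20) s
T ≈ 2752 s = 45.86 minutes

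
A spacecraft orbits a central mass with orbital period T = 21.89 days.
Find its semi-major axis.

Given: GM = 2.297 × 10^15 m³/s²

Convert to SI: T = 21.89 days = 1.8913e+06 s.
Invert Kepler's third law: a = (GM · T² / (4π²))^(1/3).
Substituting T = 1.8913e+06 s and GM = 2.297e+15 m³/s²:
a = (2.297e+15 · (1.8913e+06)² / (4π²))^(1/3) m
a ≈ 5.926e+08 m = 592.6 Mm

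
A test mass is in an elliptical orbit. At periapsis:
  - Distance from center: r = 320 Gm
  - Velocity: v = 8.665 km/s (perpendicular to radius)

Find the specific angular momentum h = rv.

Convert to SI: r = 320 Gm = 3.2e+11 m; v = 8.665 km/s = 8665 m/s.
With v perpendicular to r, h = r · v.
h = 3.2e+11 · 8665 m²/s ≈ 2.773e+15 m²/s.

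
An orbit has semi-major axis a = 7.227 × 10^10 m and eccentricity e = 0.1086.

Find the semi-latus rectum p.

p = a (1 − e²).
p = 7.227e+10 · (1 − (0.1086)²) = 7.227e+10 · 0.988206 ≈ 7.142e+10 m = 7.142 × 10^10 m.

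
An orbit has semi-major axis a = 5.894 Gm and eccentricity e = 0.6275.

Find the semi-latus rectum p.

Convert to SI: a = 5.894 Gm = 5.894e+09 m.
p = a (1 − e²).
p = 5.894e+09 · (1 − (0.6275)²) = 5.894e+09 · 0.606244 ≈ 3.573e+09 m = 3.573 Gm.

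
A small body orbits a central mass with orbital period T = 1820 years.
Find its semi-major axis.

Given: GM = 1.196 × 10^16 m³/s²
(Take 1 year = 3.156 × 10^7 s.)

Convert to SI: T = 1820 years = 5.74392e+10 s.
Invert Kepler's third law: a = (GM · T² / (4π²))^(1/3).
Substituting T = 5.74392e+10 s and GM = 1.196e+16 m³/s²:
a = (1.196e+16 · (5.74392e+10)² / (4π²))^(1/3) m
a ≈ 9.998e+11 m = 999.8 Gm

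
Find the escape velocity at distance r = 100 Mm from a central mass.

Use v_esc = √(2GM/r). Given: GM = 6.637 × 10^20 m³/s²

Convert to SI: r = 100 Mm = 1e+08 m.
Escape velocity comes from setting total energy to zero: ½v² − GM/r = 0 ⇒ v_esc = √(2GM / r).
v_esc = √(2 · 6.637e+20 / 1e+08) m/s ≈ 3.643e+06 m/s = 3643 km/s.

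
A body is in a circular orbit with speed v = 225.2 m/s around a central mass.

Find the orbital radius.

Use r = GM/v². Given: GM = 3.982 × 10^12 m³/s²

For a circular orbit, v² = GM / r, so r = GM / v².
r = 3.982e+12 / (225.2)² m ≈ 7.852e+07 m = 7.852 × 10^7 m.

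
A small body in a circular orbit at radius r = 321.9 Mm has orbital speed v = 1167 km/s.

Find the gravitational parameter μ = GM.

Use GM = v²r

Convert to SI: r = 321.9 Mm = 3.219e+08 m; v = 1167 km/s = 1.167e+06 m/s.
For a circular orbit v² = GM/r, so GM = v² · r.
GM = (1.167e+06)² · 3.219e+08 m³/s² ≈ 4.384e+20 m³/s² = 4.384 × 10^20 m³/s².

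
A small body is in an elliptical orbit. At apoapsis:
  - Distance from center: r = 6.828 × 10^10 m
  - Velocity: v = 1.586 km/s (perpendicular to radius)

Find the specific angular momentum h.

Convert to SI: v = 1.586 km/s = 1586 m/s.
With v perpendicular to r, h = r · v.
h = 6.828e+10 · 1586 m²/s ≈ 1.083e+14 m²/s.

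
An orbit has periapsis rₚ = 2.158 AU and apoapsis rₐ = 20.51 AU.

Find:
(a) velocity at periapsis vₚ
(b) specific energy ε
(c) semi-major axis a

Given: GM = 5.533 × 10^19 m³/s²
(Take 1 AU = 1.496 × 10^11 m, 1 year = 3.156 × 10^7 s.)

Convert to SI: rₚ = 2.158 AU = 3.22837e+11 m; rₐ = 20.51 AU = 3.0683e+12 m.
(a) With a = (rₚ + rₐ)/2 = 1.69557e+12 m, vₚ = √(GM (2/rₚ − 1/a)) = √(5.533e+19 · (2/3.22837e+11 − 1/1.69557e+12)) m/s ≈ 1.761e+04 m/s
(b) With a = (rₚ + rₐ)/2 = 1.69557e+12 m, ε = −GM/(2a) = −5.533e+19/(2 · 1.69557e+12) J/kg ≈ -1.632e+07 J/kg
(c) a = (rₚ + rₐ)/2 = (3.22837e+11 + 3.0683e+12)/2 ≈ 1.696e+12 m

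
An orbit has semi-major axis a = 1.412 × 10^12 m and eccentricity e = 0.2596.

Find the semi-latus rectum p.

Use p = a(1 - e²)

p = a (1 − e²).
p = 1.412e+12 · (1 − (0.2596)²) = 1.412e+12 · 0.932608 ≈ 1.317e+12 m = 1.317 × 10^12 m.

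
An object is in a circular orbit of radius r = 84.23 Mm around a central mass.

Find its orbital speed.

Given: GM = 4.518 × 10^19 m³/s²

Convert to SI: r = 84.23 Mm = 8.423e+07 m.
For a circular orbit, gravity supplies the centripetal force, so v = √(GM / r).
v = √(4.518e+19 / 8.423e+07) m/s ≈ 7.324e+05 m/s = 732.4 km/s.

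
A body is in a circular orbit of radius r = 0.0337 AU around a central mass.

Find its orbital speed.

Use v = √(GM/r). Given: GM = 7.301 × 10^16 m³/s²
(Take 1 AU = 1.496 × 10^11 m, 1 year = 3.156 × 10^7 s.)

Convert to SI: r = 0.0337 AU = 5.04152e+09 m.
For a circular orbit, gravity supplies the centripetal force, so v = √(GM / r).
v = √(7.301e+16 / 5.04152e+09) m/s ≈ 3805 m/s = 0.8028 AU/year.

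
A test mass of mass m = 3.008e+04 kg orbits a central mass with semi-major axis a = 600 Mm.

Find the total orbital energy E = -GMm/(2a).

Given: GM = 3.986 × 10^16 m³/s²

Convert to SI: a = 600 Mm = 6e+08 m.
E = −GMm / (2a).
E = −3.986e+16 · 3.008e+04 / (2 · 6e+08) J ≈ -9.992e+11 J = -999.2 GJ.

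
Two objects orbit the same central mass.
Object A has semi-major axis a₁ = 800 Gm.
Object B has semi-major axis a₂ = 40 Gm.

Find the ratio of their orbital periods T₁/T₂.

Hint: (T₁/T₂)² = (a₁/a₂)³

Convert to SI: a₁ = 800 Gm = 8e+11 m; a₂ = 40 Gm = 4e+10 m.
From Kepler's third law, (T₁/T₂)² = (a₁/a₂)³, so T₁/T₂ = (a₁/a₂)^(3/2).
a₁/a₂ = 8e+11 / 4e+10 = 20.
T₁/T₂ = (20)^(3/2) ≈ 89.44.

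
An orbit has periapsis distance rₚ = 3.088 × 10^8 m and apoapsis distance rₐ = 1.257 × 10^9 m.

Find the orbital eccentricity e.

e = (rₐ − rₚ) / (rₐ + rₚ).
e = (1.257e+09 − 3.088e+08) / (1.257e+09 + 3.088e+08) = 9.482e+08 / 1.5658e+09 ≈ 0.6056.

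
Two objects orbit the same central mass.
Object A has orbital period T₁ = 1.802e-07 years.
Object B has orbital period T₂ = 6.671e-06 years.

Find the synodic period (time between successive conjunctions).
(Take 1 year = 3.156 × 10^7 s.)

Convert to SI: T₁ = 1.802e-07 years = 5.68711 s; T₂ = 6.671e-06 years = 210.537 s.
T_syn = |T₁ · T₂ / (T₁ − T₂)|.
T_syn = |5.68711 · 210.537 / (5.68711 − 210.537)| s ≈ 5.845 s = 1.852e-07 years.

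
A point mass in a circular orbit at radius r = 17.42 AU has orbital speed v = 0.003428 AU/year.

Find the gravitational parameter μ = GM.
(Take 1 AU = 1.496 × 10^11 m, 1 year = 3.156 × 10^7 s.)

Convert to SI: r = 17.42 AU = 2.60603e+12 m; v = 0.003428 AU/year = 16.2493 m/s.
For a circular orbit v² = GM/r, so GM = v² · r.
GM = (16.2493)² · 2.60603e+12 m³/s² ≈ 6.881e+14 m³/s² = 6.881 × 10^14 m³/s².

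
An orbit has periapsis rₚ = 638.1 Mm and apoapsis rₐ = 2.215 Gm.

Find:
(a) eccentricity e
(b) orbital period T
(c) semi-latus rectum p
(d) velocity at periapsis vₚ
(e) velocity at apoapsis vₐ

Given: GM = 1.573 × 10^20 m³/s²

Convert to SI: rₚ = 638.1 Mm = 6.381e+08 m; rₐ = 2.215 Gm = 2.215e+09 m.
(a) e = (rₐ − rₚ)/(rₐ + rₚ) = (2.215e+09 − 6.381e+08)/(2.215e+09 + 6.381e+08) ≈ 0.5527
(b) With a = (rₚ + rₐ)/2 = 1.42655e+09 m, T = 2π √(a³/GM) = 2π √((1.42655e+09)³/1.573e+20) s ≈ 2.699e+04 s
(c) From a = (rₚ + rₐ)/2 = 1.42655e+09 m and e = (rₐ − rₚ)/(rₐ + rₚ) = 0.552697, p = a(1 − e²) = 1.42655e+09 · (1 − (0.552697)²) ≈ 9.908e+08 m
(d) With a = (rₚ + rₐ)/2 = 1.42655e+09 m, vₚ = √(GM (2/rₚ − 1/a)) = √(1.573e+20 · (2/6.381e+08 − 1/1.42655e+09)) m/s ≈ 6.187e+05 m/s
(e) With a = (rₚ + rₐ)/2 = 1.42655e+09 m, vₐ = √(GM (2/rₐ − 1/a)) = √(1.573e+20 · (2/2.215e+09 − 1/1.42655e+09)) m/s ≈ 1.782e+05 m/s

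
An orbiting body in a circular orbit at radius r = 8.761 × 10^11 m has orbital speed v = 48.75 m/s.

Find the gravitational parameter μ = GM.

For a circular orbit v² = GM/r, so GM = v² · r.
GM = (48.75)² · 8.761e+11 m³/s² ≈ 2.082e+15 m³/s² = 2.082 × 10^15 m³/s².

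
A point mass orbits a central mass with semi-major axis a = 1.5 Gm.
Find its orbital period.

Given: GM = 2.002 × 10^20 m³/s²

Convert to SI: a = 1.5 Gm = 1.5e+09 m.
Kepler's third law: T = 2π √(a³ / GM).
Substituting a = 1.5e+09 m and GM = 2.002e+20 m³/s²:
T = 2π √((1.5e+09)³ / 2.002e+20) s
T ≈ 2.58e+04 s = 7.166 hours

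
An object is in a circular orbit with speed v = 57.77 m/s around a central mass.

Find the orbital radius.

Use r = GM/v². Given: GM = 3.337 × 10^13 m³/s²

For a circular orbit, v² = GM / r, so r = GM / v².
r = 3.337e+13 / (57.77)² m ≈ 9.999e+09 m = 9.999 Gm.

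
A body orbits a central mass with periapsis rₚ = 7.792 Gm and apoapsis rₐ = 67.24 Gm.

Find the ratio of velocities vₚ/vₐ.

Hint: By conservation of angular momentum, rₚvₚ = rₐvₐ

Convert to SI: rₚ = 7.792 Gm = 7.792e+09 m; rₐ = 67.24 Gm = 6.724e+10 m.
Conservation of angular momentum gives rₚvₚ = rₐvₐ, so vₚ/vₐ = rₐ/rₚ.
vₚ/vₐ = 6.724e+10 / 7.792e+09 ≈ 8.629.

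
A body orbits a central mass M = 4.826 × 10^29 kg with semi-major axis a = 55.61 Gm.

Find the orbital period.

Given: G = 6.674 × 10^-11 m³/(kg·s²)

Convert to SI: a = 55.61 Gm = 5.561e+10 m.
GM = G · M = 6.674e-11 · 4.826e+29 = 3.22087e+19 m³/s².
Kepler's third law: T = 2π √(a³ / GM).
Substituting a = 5.561e+10 m and GM = 3.22087e+19 m³/s²:
T = 2π √((5.561e+10)³ / 3.22087e+19) s
T ≈ 1.452e+07 s = 168 days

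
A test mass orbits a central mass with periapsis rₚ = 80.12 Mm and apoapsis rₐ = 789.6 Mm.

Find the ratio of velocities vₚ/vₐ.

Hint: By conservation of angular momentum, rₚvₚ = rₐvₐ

Convert to SI: rₚ = 80.12 Mm = 8.012e+07 m; rₐ = 789.6 Mm = 7.896e+08 m.
Conservation of angular momentum gives rₚvₚ = rₐvₐ, so vₚ/vₐ = rₐ/rₚ.
vₚ/vₐ = 7.896e+08 / 8.012e+07 ≈ 9.855.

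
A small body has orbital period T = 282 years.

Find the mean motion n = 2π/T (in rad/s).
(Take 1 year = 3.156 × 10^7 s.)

Convert to SI: T = 282 years = 8.89992e+09 s.
n = 2π / T.
n = 2π / 8.89992e+09 s ≈ 7.06e-10 rad/s.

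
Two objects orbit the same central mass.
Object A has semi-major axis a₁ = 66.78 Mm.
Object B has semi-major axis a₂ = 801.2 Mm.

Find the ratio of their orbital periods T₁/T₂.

Convert to SI: a₁ = 66.78 Mm = 6.678e+07 m; a₂ = 801.2 Mm = 8.012e+08 m.
From Kepler's third law, (T₁/T₂)² = (a₁/a₂)³, so T₁/T₂ = (a₁/a₂)^(3/2).
a₁/a₂ = 6.678e+07 / 8.012e+08 = 0.08335.
T₁/T₂ = (0.08335)^(3/2) ≈ 0.02406.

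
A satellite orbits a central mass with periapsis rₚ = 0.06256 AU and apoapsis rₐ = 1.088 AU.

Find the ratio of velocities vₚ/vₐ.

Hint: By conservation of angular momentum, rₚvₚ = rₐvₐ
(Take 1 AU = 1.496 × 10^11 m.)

Convert to SI: rₚ = 0.06256 AU = 9.35898e+09 m; rₐ = 1.088 AU = 1.62765e+11 m.
Conservation of angular momentum gives rₚvₚ = rₐvₐ, so vₚ/vₐ = rₐ/rₚ.
vₚ/vₐ = 1.62765e+11 / 9.35898e+09 ≈ 17.39.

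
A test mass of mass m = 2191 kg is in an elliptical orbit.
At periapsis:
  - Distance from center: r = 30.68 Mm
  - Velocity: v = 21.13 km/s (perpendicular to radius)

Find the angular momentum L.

Convert to SI: r = 30.68 Mm = 3.068e+07 m; v = 21.13 km/s = 21130 m/s.
Since v is perpendicular to r, L = m · v · r.
L = 2191 · 21130 · 3.068e+07 kg·m²/s ≈ 1.42e+15 kg·m²/s.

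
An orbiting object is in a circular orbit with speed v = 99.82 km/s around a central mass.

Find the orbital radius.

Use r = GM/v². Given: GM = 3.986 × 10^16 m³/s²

Convert to SI: v = 99.82 km/s = 99820 m/s.
For a circular orbit, v² = GM / r, so r = GM / v².
r = 3.986e+16 / (99820)² m ≈ 4e+06 m = 4 Mm.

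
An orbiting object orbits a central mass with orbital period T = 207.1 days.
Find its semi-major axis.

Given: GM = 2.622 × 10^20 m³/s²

Convert to SI: T = 207.1 days = 1.78934e+07 s.
Invert Kepler's third law: a = (GM · T² / (4π²))^(1/3).
Substituting T = 1.78934e+07 s and GM = 2.622e+20 m³/s²:
a = (2.622e+20 · (1.78934e+07)² / (4π²))^(1/3) m
a ≈ 1.286e+11 m = 1.286 × 10^11 m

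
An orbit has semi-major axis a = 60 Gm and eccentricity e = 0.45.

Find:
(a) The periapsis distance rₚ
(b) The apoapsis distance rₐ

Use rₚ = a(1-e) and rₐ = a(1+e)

Convert to SI: a = 60 Gm = 6e+10 m.
(a) rₚ = a(1 − e) = 6e+10 · (1 − 0.45) = 6e+10 · 0.55 ≈ 3.3e+10 m = 33 Gm.
(b) rₐ = a(1 + e) = 6e+10 · (1 + 0.45) = 6e+10 · 1.45 ≈ 8.7e+10 m = 87 Gm.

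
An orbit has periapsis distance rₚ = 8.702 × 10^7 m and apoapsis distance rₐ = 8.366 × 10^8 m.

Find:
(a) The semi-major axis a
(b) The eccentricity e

(a) a = (rₚ + rₐ) / 2 = (8.702e+07 + 8.366e+08) / 2 ≈ 4.618e+08 m = 4.618 × 10^8 m.
(b) e = (rₐ − rₚ) / (rₐ + rₚ) = (8.366e+08 − 8.702e+07) / (8.366e+08 + 8.702e+07) ≈ 0.8116.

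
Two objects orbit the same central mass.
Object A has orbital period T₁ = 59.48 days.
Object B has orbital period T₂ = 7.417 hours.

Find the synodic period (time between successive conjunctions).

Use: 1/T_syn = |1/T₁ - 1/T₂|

Convert to SI: T₁ = 59.48 days = 5.13907e+06 s; T₂ = 7.417 hours = 26701.2 s.
T_syn = |T₁ · T₂ / (T₁ − T₂)|.
T_syn = |5.13907e+06 · 26701.2 / (5.13907e+06 − 26701.2)| s ≈ 2.684e+04 s = 7.456 hours.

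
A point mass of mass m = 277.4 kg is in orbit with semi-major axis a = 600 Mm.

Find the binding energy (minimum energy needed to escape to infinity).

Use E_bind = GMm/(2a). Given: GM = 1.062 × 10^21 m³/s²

Convert to SI: a = 600 Mm = 6e+08 m.
Total orbital energy is E = −GMm/(2a); binding energy is E_bind = −E = GMm/(2a).
E_bind = 1.062e+21 · 277.4 / (2 · 6e+08) J ≈ 2.455e+14 J = 245.5 TJ.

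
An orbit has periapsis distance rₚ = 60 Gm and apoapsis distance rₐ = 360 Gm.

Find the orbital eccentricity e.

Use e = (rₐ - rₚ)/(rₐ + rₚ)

Convert to SI: rₚ = 60 Gm = 6e+10 m; rₐ = 360 Gm = 3.6e+11 m.
e = (rₐ − rₚ) / (rₐ + rₚ).
e = (3.6e+11 − 6e+10) / (3.6e+11 + 6e+10) = 3e+11 / 4.2e+11 ≈ 0.7143.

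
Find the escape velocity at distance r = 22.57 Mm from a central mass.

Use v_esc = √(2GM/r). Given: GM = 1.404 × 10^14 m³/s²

Convert to SI: r = 22.57 Mm = 2.257e+07 m.
Escape velocity comes from setting total energy to zero: ½v² − GM/r = 0 ⇒ v_esc = √(2GM / r).
v_esc = √(2 · 1.404e+14 / 2.257e+07) m/s ≈ 3527 m/s = 3.527 km/s.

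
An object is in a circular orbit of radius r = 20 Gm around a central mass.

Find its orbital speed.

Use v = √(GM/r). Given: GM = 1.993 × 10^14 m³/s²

Convert to SI: r = 20 Gm = 2e+10 m.
For a circular orbit, gravity supplies the centripetal force, so v = √(GM / r).
v = √(1.993e+14 / 2e+10) m/s ≈ 99.82 m/s = 99.82 m/s.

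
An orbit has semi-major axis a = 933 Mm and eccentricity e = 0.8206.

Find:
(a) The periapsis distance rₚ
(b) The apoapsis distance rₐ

Convert to SI: a = 933 Mm = 9.33e+08 m.
(a) rₚ = a(1 − e) = 9.33e+08 · (1 − 0.8206) = 9.33e+08 · 0.1794 ≈ 1.674e+08 m = 167.4 Mm.
(b) rₐ = a(1 + e) = 9.33e+08 · (1 + 0.8206) = 9.33e+08 · 1.8206 ≈ 1.699e+09 m = 1.699 Gm.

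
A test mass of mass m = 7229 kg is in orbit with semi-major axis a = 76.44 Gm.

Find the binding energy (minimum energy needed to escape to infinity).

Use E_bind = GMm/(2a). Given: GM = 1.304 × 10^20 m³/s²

Convert to SI: a = 76.44 Gm = 7.644e+10 m.
Total orbital energy is E = −GMm/(2a); binding energy is E_bind = −E = GMm/(2a).
E_bind = 1.304e+20 · 7229 / (2 · 7.644e+10) J ≈ 6.166e+12 J = 6.166 TJ.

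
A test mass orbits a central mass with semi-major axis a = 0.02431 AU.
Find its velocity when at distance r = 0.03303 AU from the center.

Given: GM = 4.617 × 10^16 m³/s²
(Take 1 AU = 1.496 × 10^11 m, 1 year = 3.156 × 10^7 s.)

Convert to SI: a = 0.02431 AU = 3.63678e+09 m; r = 0.03303 AU = 4.94129e+09 m.
Vis-viva: v = √(GM · (2/r − 1/a)).
2/r − 1/a = 2/4.94129e+09 − 1/3.63678e+09 = 1.29784e-10 m⁻¹.
v = √(4.617e+16 · 1.29784e-10) m/s ≈ 2448 m/s = 0.5164 AU/year.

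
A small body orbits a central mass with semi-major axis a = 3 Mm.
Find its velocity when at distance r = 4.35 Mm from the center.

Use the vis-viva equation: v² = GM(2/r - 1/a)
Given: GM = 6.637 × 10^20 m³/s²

Convert to SI: a = 3 Mm = 3e+06 m; r = 4.35 Mm = 4.35e+06 m.
Vis-viva: v = √(GM · (2/r − 1/a)).
2/r − 1/a = 2/4.35e+06 − 1/3e+06 = 1.26437e-07 m⁻¹.
v = √(6.637e+20 · 1.26437e-07) m/s ≈ 9.161e+06 m/s = 9161 km/s.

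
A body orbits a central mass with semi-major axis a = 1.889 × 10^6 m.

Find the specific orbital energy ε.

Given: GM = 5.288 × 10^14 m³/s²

ε = −GM / (2a).
ε = −5.288e+14 / (2 · 1.889e+06) J/kg ≈ -1.4e+08 J/kg = -140 MJ/kg.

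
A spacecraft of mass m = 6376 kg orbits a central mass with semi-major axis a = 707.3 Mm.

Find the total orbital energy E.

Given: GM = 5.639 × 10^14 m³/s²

Convert to SI: a = 707.3 Mm = 7.073e+08 m.
E = −GMm / (2a).
E = −5.639e+14 · 6376 / (2 · 7.073e+08) J ≈ -2.542e+09 J = -2.542 GJ.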